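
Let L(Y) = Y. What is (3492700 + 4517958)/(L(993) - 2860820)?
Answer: -8010658/2859827 ≈ -2.8011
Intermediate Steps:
(3492700 + 4517958)/(L(993) - 2860820) = (3492700 + 4517958)/(993 - 2860820) = 8010658/(-2859827) = 8010658*(-1/2859827) = -8010658/2859827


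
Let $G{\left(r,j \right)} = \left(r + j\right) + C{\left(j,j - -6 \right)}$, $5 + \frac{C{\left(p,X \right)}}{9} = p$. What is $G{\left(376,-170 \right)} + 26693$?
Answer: $25324$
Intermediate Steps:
$C{\left(p,X \right)} = -45 + 9 p$
$G{\left(r,j \right)} = -45 + r + 10 j$ ($G{\left(r,j \right)} = \left(r + j\right) + \left(-45 + 9 j\right) = \left(j + r\right) + \left(-45 + 9 j\right) = -45 + r + 10 j$)
$G{\left(376,-170 \right)} + 26693 = \left(-45 + 376 + 10 \left(-170\right)\right) + 26693 = \left(-45 + 376 - 1700\right) + 26693 = -1369 + 26693 = 25324$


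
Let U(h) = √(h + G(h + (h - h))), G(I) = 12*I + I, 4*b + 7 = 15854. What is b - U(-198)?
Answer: 15847/4 - 6*I*√77 ≈ 3961.8 - 52.65*I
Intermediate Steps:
b = 15847/4 (b = -7/4 + (¼)*15854 = -7/4 + 7927/2 = 15847/4 ≈ 3961.8)
G(I) = 13*I
U(h) = √14*√h (U(h) = √(h + 13*(h + (h - h))) = √(h + 13*(h + 0)) = √(h + 13*h) = √(14*h) = √14*√h)
b - U(-198) = 15847/4 - √14*√(-198) = 15847/4 - √14*3*I*√22 = 15847/4 - 6*I*√77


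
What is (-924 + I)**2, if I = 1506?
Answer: 338724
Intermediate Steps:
(-924 + I)**2 = (-924 + 1506)**2 = 582**2 = 338724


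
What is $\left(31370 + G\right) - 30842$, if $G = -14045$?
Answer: $-13517$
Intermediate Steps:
$\left(31370 + G\right) - 30842 = \left(31370 - 14045\right) - 30842 = 17325 - 30842 = -13517$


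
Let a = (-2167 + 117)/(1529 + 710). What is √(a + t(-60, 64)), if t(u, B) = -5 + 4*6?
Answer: 3*√10073261/2239 ≈ 4.2526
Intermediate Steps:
t(u, B) = 19 (t(u, B) = -5 + 24 = 19)
a = -2050/2239 ≈ -0.91559
√(a + t(-60, 64)) = √(-2050/2239 + 19) = √(40491/2239) = 3*√10073261/2239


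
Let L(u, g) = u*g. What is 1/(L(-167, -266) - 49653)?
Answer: -1/5231 ≈ -0.00019117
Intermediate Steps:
L(u, g) = g*u
1/(L(-167, -266) - 49653) = 1/(-266*(-167) - 49653) = 1/(44422 - 49653) = 1/(-5231) = -1/5231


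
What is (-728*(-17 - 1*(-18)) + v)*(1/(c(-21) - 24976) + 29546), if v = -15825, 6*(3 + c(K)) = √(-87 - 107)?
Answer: -5492853458446333864/11231108035 + 49659*I*√194/11231108035 ≈ -4.8907e+8 + 6.1585e-5*I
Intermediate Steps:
c(K) = -3 + I*√194/6 (c(K) = -3 + √(-87 - 107)/6 = -3 + √(-194)/6 = -3 + (I*√194)/6 = -3 + I*√194/6)
(-728*(-17 - 1*(-18)) + v)*(1/(c(-21) - 24976) + 29546) = (-728*(-17 - 1*(-18)) - 15825)*(1/((-3 + I*√194/6) - 24976) + 29546) = (-728*(-17 + 18) - 15825)*(1/(-24979 + I*√194/6) + 29546) = (-728*1 - 15825)*(29546 + 1/(-24979 + I*√194/6)) = (-728 - 15825)*(29546 + 1/(-24979 + I*√194/6)) = -16553*(29546 + 1/(-24979 + I*√194/6)) = -489074938 - 16553/(-24979 + I*√194/6)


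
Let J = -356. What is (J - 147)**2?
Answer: 253009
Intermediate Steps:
(J - 147)**2 = (-356 - 147)**2 = (-503)**2 = 253009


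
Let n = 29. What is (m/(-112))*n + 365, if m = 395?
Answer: 29425/112 ≈ 262.72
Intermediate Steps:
(m/(-112))*n + 365 = (395/(-112))*29 + 365 = (395*(-1/112))*29 + 365 = -395/112*29 + 365 = -11455/112 + 365 = 29425/112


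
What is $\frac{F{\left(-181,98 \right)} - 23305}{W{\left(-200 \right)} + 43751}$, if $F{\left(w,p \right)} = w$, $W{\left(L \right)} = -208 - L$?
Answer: $- \frac{23486}{43743} \approx -0.53691$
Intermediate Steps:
$\frac{F{\left(-181,98 \right)} - 23305}{W{\left(-200 \right)} + 43751} = \frac{-181 - 23305}{\left(-208 - -200\right) + 43751} = - \frac{23486}{\left(-208 + 200\right) + 43751} = - \frac{23486}{-8 + 43751} = - \frac{23486}{43743}$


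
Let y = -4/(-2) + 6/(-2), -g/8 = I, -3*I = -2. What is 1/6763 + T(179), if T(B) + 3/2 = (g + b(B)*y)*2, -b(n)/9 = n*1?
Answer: 130248623/40578 ≈ 3209.8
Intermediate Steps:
b(n) = -9*n
I = ⅔ (I = -⅓*(-2) = ⅔ ≈ 0.66667)
g = -16/3 (g = -8*⅔ = -16/3 ≈ -5.3333)
y = -1 (y = -4*(-½) + 6*(-½) = 2 - 3 = -1)
T(B) = -73/6 + 18*B (T(B) = -3/2 + (-16/3 - 9*B*(-1))*2 = -3/2 + (-16/3 + 9*B)*2 = -3/2 + (-32/3 + 18*B) = -73/6 + 18*B)
1/6763 + T(179) = 1/6763 + (-73/6 + 18*179) = 1/6763 + (-73/6 + 3222) = 1/6763 + 19259/6 = 130248623/40578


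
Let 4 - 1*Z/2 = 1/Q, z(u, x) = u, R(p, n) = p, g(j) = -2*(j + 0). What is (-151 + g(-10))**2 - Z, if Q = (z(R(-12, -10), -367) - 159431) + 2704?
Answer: 2688544065/156739 ≈ 17153.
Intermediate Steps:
g(j) = -2*j
Q = -156739 (Q = (-12 - 159431) + 2704 = -159443 + 2704 = -156739)
Z = 1253914/156739 (Z = 8 - 2/(-156739) = 8 - 2*(-1/156739) = 8 + 2/156739 = 1253914/156739 ≈ 8.0000)
(-151 + g(-10))**2 - Z = (-151 - 2*(-10))**2 - 1*1253914/156739 = (-151 + 20)**2 - 1253914/156739 = (-131)**2 - 1253914/156739 = 17161 - 1253914/156739 = 2688544065/156739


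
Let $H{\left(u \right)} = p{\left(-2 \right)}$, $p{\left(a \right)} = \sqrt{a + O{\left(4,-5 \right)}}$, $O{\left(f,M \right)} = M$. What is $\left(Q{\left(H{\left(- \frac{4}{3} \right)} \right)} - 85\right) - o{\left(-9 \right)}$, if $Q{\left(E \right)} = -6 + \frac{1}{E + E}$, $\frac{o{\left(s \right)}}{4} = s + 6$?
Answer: $-79 - \frac{i \sqrt{7}}{14} \approx -79.0 - 0.18898 i$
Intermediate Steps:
$p{\left(a \right)} = \sqrt{-5 + a}$ ($p{\left(a \right)} = \sqrt{a - 5} = \sqrt{-5 + a}$)
$o{\left(s \right)} = 24 + 4 s$ ($o{\left(s \right)} = 4 \left(s + 6\right) = 4 \left(6 + s\right) = 24 + 4 s$)
$H{\left(u \right)} = i \sqrt{7}$ ($H{\left(u \right)} = \sqrt{-5 - 2} = \sqrt{-7} = i \sqrt{7}$)
$Q{\left(E \right)} = -6 + \frac{1}{2 E}$
$\left(Q{\left(H{\left(- \frac{4}{3} \right)} \right)} - 85\right) - o{\left(-9 \right)} = \left(\left(-6 + \frac{1}{2 i \sqrt{7}}\right) - 85\right) - \left(24 + 4 \left(-9\right)\right) = \left(\left(-6 + \frac{\left(- \frac{1}{7}\right) i \sqrt{7}}{2}\right) - 85\right) - \left(24 - 36\right) = \left(\left(-6 - \frac{i \sqrt{7}}{14}\right) - 85\right) - -12 = \left(-91 - \frac{i \sqrt{7}}{14}\right) + 12 = -79 - \frac{i \sqrt{7}}{14}$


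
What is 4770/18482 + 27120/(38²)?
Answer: 63514965/3336001 ≈ 19.039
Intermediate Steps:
4770/18482 + 27120/(38²) = 4770*(1/18482) + 27120/1444 = 2385/9241 + 27120*(1/1444) = 2385/9241 + 6780/361 = 63514965/3336001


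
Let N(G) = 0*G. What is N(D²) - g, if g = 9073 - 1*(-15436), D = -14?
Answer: -24509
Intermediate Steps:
g = 24509 (g = 9073 + 15436 = 24509)
N(G) = 0
N(D²) - g = 0 - 1*24509 = 0 - 24509 = -24509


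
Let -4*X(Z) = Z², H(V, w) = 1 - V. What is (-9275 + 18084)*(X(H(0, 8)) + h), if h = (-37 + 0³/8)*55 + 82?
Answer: -68824717/4 ≈ -1.7206e+7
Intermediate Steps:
h = -1953 (h = (-37 + 0*(⅛))*55 + 82 = (-37 + 0)*55 + 82 = -37*55 + 82 = -2035 + 82 = -1953)
X(Z) = -Z²/4
(-9275 + 18084)*(X(H(0, 8)) + h) = (-9275 + 18084)*(-(1 - 1*0)²/4 - 1953) = 8809*(-(1 + 0)²/4 - 1953) = 8809*(-¼*1² - 1953) = 8809*(-¼*1 - 1953) = 8809*(-¼ - 1953) = 8809*(-7813/4) = -68824717/4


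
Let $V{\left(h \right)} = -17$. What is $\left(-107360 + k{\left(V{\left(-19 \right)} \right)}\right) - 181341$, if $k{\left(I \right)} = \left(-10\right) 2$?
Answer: $-288721$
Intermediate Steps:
$k{\left(I \right)} = -20$
$\left(-107360 + k{\left(V{\left(-19 \right)} \right)}\right) - 181341 = \left(-107360 - 20\right) - 181341 = -107380 - 181341 = -288721$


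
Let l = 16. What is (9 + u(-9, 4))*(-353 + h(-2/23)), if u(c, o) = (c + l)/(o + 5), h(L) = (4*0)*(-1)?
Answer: -31064/9 ≈ -3451.6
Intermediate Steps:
h(L) = 0 (h(L) = 0*(-1) = 0)
u(c, o) = (16 + c)/(5 + o) (u(c, o) = (c + 16)/(o + 5) = (16 + c)/(5 + o))
(9 + u(-9, 4))*(-353 + h(-2/23)) = (9 + (16 - 9)/(5 + 4))*(-353 + 0) = (9 + 7/9)*(-353) = (88/9)*(-353) = -31064/9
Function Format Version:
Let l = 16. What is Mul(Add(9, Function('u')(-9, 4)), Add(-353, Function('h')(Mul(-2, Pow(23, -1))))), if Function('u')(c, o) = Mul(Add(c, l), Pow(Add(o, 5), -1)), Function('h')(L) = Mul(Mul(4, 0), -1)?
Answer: Rational(-31064, 9) ≈ -3451.6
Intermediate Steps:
Function('h')(L) = 0 (Function('h')(L) = Mul(0, -1) = 0)
Function('u')(c, o) = Mul(Pow(Add(5, o), -1), Add(16, c)) (Function('u')(c, o) = Mul(Add(c, 16), Pow(Add(o, 5), -1)) = Mul(Add(16, c), Pow(Add(5, o), -1)) = Mul(Pow(Add(5, o), -1), Add(16, c)))
Mul(Add(9, Function('u')(-9, 4)), Add(-353, Function('h')(Mul(-2, Pow(23, -1))))) = Mul(Add(9, Mul(Pow(Add(5, 4), -1), Add(16, -9))), Add(-353, 0)) = Mul(Add(9, Mul(Pow(9, -1), 7)), -353) = Mul(Add(9, Mul(Rational(1, 9), 7)), -353) = Mul(Add(9, Rational(7, 9)), -353) = Mul(Rational(88, 9), -353) = Rational(-31064, 9)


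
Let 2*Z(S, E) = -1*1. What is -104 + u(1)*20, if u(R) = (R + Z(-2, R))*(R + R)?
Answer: -84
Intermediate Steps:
Z(S, E) = -1/2 (Z(S, E) = (-1*1)/2 = (1/2)*(-1) = -1/2)
u(R) = 2*R*(-1/2 + R) (u(R) = (R - 1/2)*(R + R) = (-1/2 + R)*(2*R) = 2*R*(-1/2 + R))
-104 + u(1)*20 = -104 + (1*(-1 + 2*1))*20 = -104 + (1*(-1 + 2))*20 = -104 + (1*1)*20 = -104 + 1*20 = -104 + 20 = -84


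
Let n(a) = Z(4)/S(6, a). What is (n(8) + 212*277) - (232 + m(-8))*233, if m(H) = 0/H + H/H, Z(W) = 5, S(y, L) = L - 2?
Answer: 26615/6 ≈ 4435.8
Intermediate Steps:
S(y, L) = -2 + L
m(H) = 1 (m(H) = 0 + 1 = 1)
n(a) = 5/(-2 + a)
(n(8) + 212*277) - (232 + m(-8))*233 = (5/(-2 + 8) + 212*277) - (232 + 1)*233 = (5/6 + 58724) - 233*233 = (5*(⅙) + 58724) - 1*54289 = (⅚ + 58724) - 54289 = 352349/6 - 54289 = 26615/6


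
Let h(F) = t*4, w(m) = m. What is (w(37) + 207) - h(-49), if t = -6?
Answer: 268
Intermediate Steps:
h(F) = -24 (h(F) = -6*4 = -24)
(w(37) + 207) - h(-49) = (37 + 207) - 1*(-24) = 244 + 24 = 268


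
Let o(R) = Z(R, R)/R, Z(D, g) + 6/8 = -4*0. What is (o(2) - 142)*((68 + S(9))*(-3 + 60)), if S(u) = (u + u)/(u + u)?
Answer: -4479687/8 ≈ -5.5996e+5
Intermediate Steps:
Z(D, g) = -3/4 (Z(D, g) = -3/4 - 4*0 = -3/4 + 0 = -3/4)
S(u) = 1 (S(u) = (2*u)/((2*u)) = (2*u)*(1/(2*u)) = 1)
o(R) = -3/(4*R)
(o(2) - 142)*((68 + S(9))*(-3 + 60)) = (-3/4/2 - 142)*((68 + 1)*(-3 + 60)) = (-3/4*1/2 - 142)*(69*57) = (-3/8 - 142)*3933 = -1139/8*3933 = -4479687/8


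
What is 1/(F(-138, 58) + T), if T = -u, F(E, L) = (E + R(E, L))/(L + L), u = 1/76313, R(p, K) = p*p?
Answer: 4426154/721386731 ≈ 0.0061356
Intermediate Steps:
R(p, K) = p²
u = 1/76313 ≈ 1.3104e-5
F(E, L) = (E + E²)/(2*L) (F(E, L) = (E + E²)/(L + L) = (E + E²)/((2*L)) = (E + E²)*(1/(2*L)) = (E + E²)/(2*L))
T = -1/76313 (T = -1*1/76313 = -1/76313 ≈ -1.3104e-5)
1/(F(-138, 58) + T) = 1/((½)*(-138)*(1 - 138)/58 - 1/76313) = 1/((½)*(-138)*(1/58)*(-137) - 1/76313) = 1/(9453/58 - 1/76313) = 1/(721386731/4426154) = 4426154/721386731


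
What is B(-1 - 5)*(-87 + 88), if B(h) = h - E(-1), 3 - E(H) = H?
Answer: -10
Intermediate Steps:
E(H) = 3 - H
B(h) = -4 + h (B(h) = h - (3 - 1*(-1)) = h - (3 + 1) = h - 1*4 = h - 4 = -4 + h)
B(-1 - 5)*(-87 + 88) = (-4 + (-1 - 5))*(-87 + 88) = (-4 - 6)*1 = -10*1 = -10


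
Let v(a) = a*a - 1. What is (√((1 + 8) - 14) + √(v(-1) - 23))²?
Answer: -28 - 2*√115 ≈ -49.448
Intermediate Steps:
v(a) = -1 + a² (v(a) = a² - 1 = -1 + a²)
(√((1 + 8) - 14) + √(v(-1) - 23))² = (√((1 + 8) - 14) + √((-1 + (-1)²) - 23))² = (√(9 - 14) + √((-1 + 1) - 23))² = (√(-5) + √(0 - 23))² = (I*√5 + √(-23))² = (I*√5 + I*√23)²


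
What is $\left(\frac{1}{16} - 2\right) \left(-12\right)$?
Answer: $\frac{93}{4} \approx 23.25$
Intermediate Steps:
$\left(\frac{1}{16} - 2\right) \left(-12\right) = \left(- \frac{31}{16}\right) \left(-12\right) = \frac{93}{4}$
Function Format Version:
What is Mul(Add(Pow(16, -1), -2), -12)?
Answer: Rational(93, 4) ≈ 23.250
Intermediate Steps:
Mul(Add(Pow(16, -1), -2), -12) = Mul(Add(Rational(1, 16), -2), -12) = Mul(Rational(-31, 16), -12) = Rational(93, 4)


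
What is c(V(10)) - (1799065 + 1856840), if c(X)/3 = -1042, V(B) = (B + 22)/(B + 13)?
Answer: -3659031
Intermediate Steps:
V(B) = (22 + B)/(13 + B)
c(X) = -3126 (c(X) = 3*(-1042) = -3126)
c(V(10)) - (1799065 + 1856840) = -3126 - (1799065 + 1856840) = -3126 - 1*3655905 = -3126 - 3655905 = -3659031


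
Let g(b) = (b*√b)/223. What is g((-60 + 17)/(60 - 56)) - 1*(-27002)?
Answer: 27002 - 43*I*√43/1784 ≈ 27002.0 - 0.15805*I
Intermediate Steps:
g(b) = b^(3/2)/223 (g(b) = b^(3/2)*(1/223) = b^(3/2)/223)
g((-60 + 17)/(60 - 56)) - 1*(-27002) = ((-60 + 17)/(60 - 56))^(3/2)/223 - 1*(-27002) = (-43/4)^(3/2)/223 + 27002 = (-43*I*√43/8)/223 + 27002 = -43*I*√43/1784 + 27002 = 27002 - 43*I*√43/1784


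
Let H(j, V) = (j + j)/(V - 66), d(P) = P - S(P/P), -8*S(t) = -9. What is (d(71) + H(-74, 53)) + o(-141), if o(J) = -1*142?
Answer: -6317/104 ≈ -60.740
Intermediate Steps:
S(t) = 9/8 (S(t) = -⅛*(-9) = 9/8)
o(J) = -142
d(P) = -9/8 + P (d(P) = P - 1*9/8 = P - 9/8 = -9/8 + P)
H(j, V) = 2*j/(-66 + V) (H(j, V) = (2*j)/(-66 + V) = 2*j/(-66 + V))
(d(71) + H(-74, 53)) + o(-141) = ((-9/8 + 71) + 2*(-74)/(-66 + 53)) - 142 = (559/8 + 2*(-74)/(-13)) - 142 = (559/8 + 2*(-74)*(-1/13)) - 142 = (559/8 + 148/13) - 142 = 8451/104 - 142 = -6317/104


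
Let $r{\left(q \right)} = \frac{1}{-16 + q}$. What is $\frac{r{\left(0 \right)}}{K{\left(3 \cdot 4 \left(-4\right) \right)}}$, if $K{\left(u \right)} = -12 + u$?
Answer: $\frac{1}{960} \approx 0.0010417$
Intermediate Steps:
$\frac{r{\left(0 \right)}}{K{\left(3 \cdot 4 \left(-4\right) \right)}} = \frac{1}{\left(-16 + 0\right) \left(-12 + 3 \cdot 4 \left(-4\right)\right)} = \frac{1}{\left(-16\right) \left(-12 + 12 \left(-4\right)\right)} = - \frac{1}{16 \left(-12 - 48\right)} = - \frac{1}{16 \left(-60\right)} = \left(- \frac{1}{16}\right) \left(- \frac{1}{60}\right) = \frac{1}{960}$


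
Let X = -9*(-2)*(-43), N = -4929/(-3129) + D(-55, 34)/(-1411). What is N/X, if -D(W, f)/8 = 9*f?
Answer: -286561/67004406 ≈ -0.0042767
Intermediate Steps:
D(W, f) = -72*f
N = 286561/86569 (N = -4929/(-3129) - 72*34/(-1411) = -4929*(-1/3129) - 2448*(-1/1411) = 1643/1043 + 144/83 = 286561/86569 ≈ 3.3102)
X = -774 (X = 18*(-43) = -774)
N/X = (286561/86569)/(-774) = (286561/86569)*(-1/774) = -286561/67004406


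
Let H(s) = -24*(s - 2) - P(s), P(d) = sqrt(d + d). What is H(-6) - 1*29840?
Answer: -29648 - 2*I*sqrt(3) ≈ -29648.0 - 3.4641*I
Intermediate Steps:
P(d) = sqrt(2)*sqrt(d) (P(d) = sqrt(2*d) = sqrt(2)*sqrt(d))
H(s) = 48 - 24*s - sqrt(2)*sqrt(s) (H(s) = -24*(s - 2) - sqrt(2)*sqrt(s) = -24*(-2 + s) - sqrt(2)*sqrt(s) = (48 - 24*s) - sqrt(2)*sqrt(s) = 48 - 24*s - sqrt(2)*sqrt(s))
H(-6) - 1*29840 = (48 - 24*(-6) - sqrt(2)*sqrt(-6)) - 1*29840 = (48 + 144 - sqrt(2)*I*sqrt(6)) - 29840 = (48 + 144 - 2*I*sqrt(3)) - 29840 = (192 - 2*I*sqrt(3)) - 29840 = -29648 - 2*I*sqrt(3)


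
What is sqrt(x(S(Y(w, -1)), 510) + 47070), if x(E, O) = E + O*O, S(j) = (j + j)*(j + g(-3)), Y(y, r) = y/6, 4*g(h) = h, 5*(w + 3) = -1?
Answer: sqrt(69113558)/15 ≈ 554.23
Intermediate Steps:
w = -16/5 (w = -3 + (1/5)*(-1) = -3 - 1/5 = -16/5 ≈ -3.2000)
g(h) = h/4
Y(y, r) = y/6 (Y(y, r) = y*(1/6) = y/6)
S(j) = 2*j*(-3/4 + j) (S(j) = (j + j)*(j + (1/4)*(-3)) = (2*j)*(j - 3/4) = (2*j)*(-3/4 + j) = 2*j*(-3/4 + j))
x(E, O) = E + O**2
sqrt(x(S(Y(w, -1)), 510) + 47070) = sqrt((((1/6)*(-16/5))*(-3 + 4*((1/6)*(-16/5)))/2 + 510**2) + 47070) = sqrt(((1/2)*(-8/15)*(-3 + 4*(-8/15)) + 260100) + 47070) = sqrt(((1/2)*(-8/15)*(-3 - 32/15) + 260100) + 47070) = sqrt(((1/2)*(-8/15)*(-77/15) + 260100) + 47070) = sqrt((308/225 + 260100) + 47070) = sqrt(58522808/225 + 47070) = sqrt(69113558/225) = sqrt(69113558)/15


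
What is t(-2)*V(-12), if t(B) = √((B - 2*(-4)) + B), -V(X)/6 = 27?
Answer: -324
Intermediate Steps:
V(X) = -162 (V(X) = -6*27 = -162)
t(B) = √(8 + 2*B) (t(B) = √((B + 8) + B) = √((8 + B) + B) = √(8 + 2*B))
t(-2)*V(-12) = √(8 + 2*(-2))*(-162) = √(8 - 4)*(-162) = √4*(-162) = 2*(-162) = -324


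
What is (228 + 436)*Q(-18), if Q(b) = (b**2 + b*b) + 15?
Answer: 440232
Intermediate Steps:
Q(b) = 15 + 2*b**2 (Q(b) = (b**2 + b**2) + 15 = 2*b**2 + 15 = 15 + 2*b**2)
(228 + 436)*Q(-18) = (228 + 436)*(15 + 2*(-18)**2) = 664*(15 + 2*324) = 664*(15 + 648) = 664*663 = 440232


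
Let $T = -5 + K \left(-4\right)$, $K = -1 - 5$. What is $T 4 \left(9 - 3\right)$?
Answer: $456$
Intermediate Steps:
$K = -6$ ($K = -1 - 5 = -6$)
$T = 19$ ($T = -5 - -24 = -5 + 24 = 19$)
$T 4 \left(9 - 3\right) = 19 \cdot 4 \left(9 - 3\right) = 19 \cdot 4 \cdot 6 = 19 \cdot 24 = 456$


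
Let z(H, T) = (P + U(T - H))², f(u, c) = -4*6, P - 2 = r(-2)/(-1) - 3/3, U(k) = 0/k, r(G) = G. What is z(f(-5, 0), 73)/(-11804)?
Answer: -9/11804 ≈ -0.00076245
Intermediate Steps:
U(k) = 0
P = 3 (P = 2 + (-2/(-1) - 3/3) = 2 + (-2*(-1) - 3*⅓) = 2 + (2 - 1) = 2 + 1 = 3)
f(u, c) = -24
z(H, T) = 9 (z(H, T) = (3 + 0)² = 3² = 9)
z(f(-5, 0), 73)/(-11804) = 9/(-11804) = 9*(-1/11804) = -9/11804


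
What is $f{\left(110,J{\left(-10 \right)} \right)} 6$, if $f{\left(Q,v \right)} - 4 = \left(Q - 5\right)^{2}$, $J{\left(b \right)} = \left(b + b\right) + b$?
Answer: $66174$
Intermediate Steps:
$J{\left(b \right)} = 3 b$ ($J{\left(b \right)} = 2 b + b = 3 b$)
$f{\left(Q,v \right)} = 4 + \left(-5 + Q\right)^{2}$ ($f{\left(Q,v \right)} = 4 + \left(Q - 5\right)^{2} = 4 + \left(-5 + Q\right)^{2}$)
$f{\left(110,J{\left(-10 \right)} \right)} 6 = \left(4 + \left(-5 + 110\right)^{2}\right) 6 = \left(4 + 105^{2}\right) 6 = \left(4 + 11025\right) 6 = 11029 \cdot 6 = 66174$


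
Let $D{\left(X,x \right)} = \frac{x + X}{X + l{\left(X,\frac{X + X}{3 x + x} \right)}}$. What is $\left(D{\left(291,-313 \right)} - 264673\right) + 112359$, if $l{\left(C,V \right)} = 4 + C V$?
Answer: $- \frac{15229738318}{99989} \approx -1.5231 \cdot 10^{5}$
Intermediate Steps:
$D{\left(X,x \right)} = \frac{X + x}{4 + X + \frac{X^{2}}{2 x}}$ ($D{\left(X,x \right)} = \frac{x + X}{X + \left(4 + X \frac{X + X}{3 x + x}\right)} = \frac{X + x}{X + \left(4 + X \frac{2 X}{4 x}\right)} = \frac{X + x}{X + \left(4 + X 2 X \frac{1}{4 x}\right)} = \frac{X + x}{X + \left(4 + X \frac{X}{2 x}\right)} = \frac{X + x}{X + \left(4 + \frac{X^{2}}{2 x}\right)} = \frac{X + x}{4 + X + \frac{X^{2}}{2 x}}$)
$\left(D{\left(291,-313 \right)} - 264673\right) + 112359 = \left(2 \left(-313\right) \frac{1}{291^{2} + 8 \left(-313\right) + 2 \cdot 291 \left(-313\right)} \left(291 - 313\right) - 264673\right) + 112359 = \left(2 \left(-313\right) \frac{1}{84681 - 2504 - 182166} \left(-22\right) - 264673\right) + 112359 = \left(2 \left(-313\right) \frac{1}{-99989} \left(-22\right) - 264673\right) + 112359 = \left(2 \left(-313\right) \left(- \frac{1}{99989}\right) \left(-22\right) - 264673\right) + 112359 = \left(- \frac{13772}{99989} - 264673\right) + 112359 = - \frac{26464402369}{99989} + 112359 = - \frac{15229738318}{99989}$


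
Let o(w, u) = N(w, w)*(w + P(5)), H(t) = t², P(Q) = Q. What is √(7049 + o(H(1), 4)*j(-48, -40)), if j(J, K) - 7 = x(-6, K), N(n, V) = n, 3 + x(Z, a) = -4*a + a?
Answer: √7793 ≈ 88.278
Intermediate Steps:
x(Z, a) = -3 - 3*a (x(Z, a) = -3 + (-4*a + a) = -3 - 3*a)
j(J, K) = 4 - 3*K (j(J, K) = 7 + (-3 - 3*K) = 4 - 3*K)
o(w, u) = w*(5 + w) (o(w, u) = w*(w + 5) = w*(5 + w))
√(7049 + o(H(1), 4)*j(-48, -40)) = √(7049 + (1²*(5 + 1²))*(4 - 3*(-40))) = √(7049 + (1*(5 + 1))*(4 + 120)) = √(7049 + (1*6)*124) = √(7049 + 6*124) = √(7049 + 744) = √7793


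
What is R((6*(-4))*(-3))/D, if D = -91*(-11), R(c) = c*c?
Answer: 5184/1001 ≈ 5.1788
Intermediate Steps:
R(c) = c²
D = 1001
R((6*(-4))*(-3))/D = ((6*(-4))*(-3))²/1001 = (-24*(-3))²*(1/1001) = 72²*(1/1001) = 5184*(1/1001) = 5184/1001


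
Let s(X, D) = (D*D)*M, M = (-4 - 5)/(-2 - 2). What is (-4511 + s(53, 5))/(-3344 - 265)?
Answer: 17819/14436 ≈ 1.2343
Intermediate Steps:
M = 9/4 (M = -9/(-4) = -9*(-1/4) = 9/4 ≈ 2.2500)
s(X, D) = 9*D**2/4 (s(X, D) = (D*D)*(9/4) = D**2*(9/4) = 9*D**2/4)
(-4511 + s(53, 5))/(-3344 - 265) = (-4511 + (9/4)*5**2)/(-3344 - 265) = (-4511 + (9/4)*25)/(-3609) = (-4511 + 225/4)*(-1/3609) = -17819/4*(-1/3609) = 17819/14436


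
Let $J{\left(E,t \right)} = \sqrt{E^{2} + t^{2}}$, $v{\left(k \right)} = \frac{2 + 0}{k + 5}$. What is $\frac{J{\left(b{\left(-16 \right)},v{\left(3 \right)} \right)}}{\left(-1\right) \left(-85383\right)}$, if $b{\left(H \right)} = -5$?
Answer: $\frac{\sqrt{401}}{341532} \approx 5.8633 \cdot 10^{-5}$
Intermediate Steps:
$v{\left(k \right)} = \frac{2}{5 + k}$
$\frac{J{\left(b{\left(-16 \right)},v{\left(3 \right)} \right)}}{\left(-1\right) \left(-85383\right)} = \frac{\sqrt{\left(-5\right)^{2} + \left(\frac{2}{5 + 3}\right)^{2}}}{\left(-1\right) \left(-85383\right)} = \frac{\sqrt{25 + \left(\frac{2}{8}\right)^{2}}}{85383} = \sqrt{25 + \left(2 \cdot \frac{1}{8}\right)^{2}} \cdot \frac{1}{85383} = \sqrt{25 + \left(\frac{1}{4}\right)^{2}} \cdot \frac{1}{85383} = \sqrt{25 + \frac{1}{16}} \cdot \frac{1}{85383} = \sqrt{\frac{401}{16}} \cdot \frac{1}{85383} = \frac{\sqrt{401}}{4} \cdot \frac{1}{85383} = \frac{\sqrt{401}}{341532}$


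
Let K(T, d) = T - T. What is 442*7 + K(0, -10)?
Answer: 3094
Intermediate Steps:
K(T, d) = 0
442*7 + K(0, -10) = 442*7 + 0 = 3094 + 0 = 3094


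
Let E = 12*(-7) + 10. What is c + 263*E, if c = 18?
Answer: -19444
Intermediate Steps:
E = -74 (E = -84 + 10 = -74)
c + 263*E = 18 + 263*(-74) = 18 - 19462 = -19444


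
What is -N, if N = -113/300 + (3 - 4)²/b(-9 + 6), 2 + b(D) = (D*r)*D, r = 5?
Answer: 4559/12900 ≈ 0.35341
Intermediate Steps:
b(D) = -2 + 5*D² (b(D) = -2 + (D*5)*D = -2 + (5*D)*D = -2 + 5*D²)
N = -4559/12900 (N = -113/300 + (3 - 4)²/(-2 + 5*(-9 + 6)²) = -113*1/300 + (-1)²/(-2 + 5*(-3)²) = -113/300 + 1/(-2 + 5*9) = -113/300 + 1/(-2 + 45) = -113/300 + 1/43 = -4559/12900 ≈ -0.35341)
-N = -1*(-4559/12900) = 4559/12900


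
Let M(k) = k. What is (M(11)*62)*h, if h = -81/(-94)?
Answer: 27621/47 ≈ 587.68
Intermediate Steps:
h = 81/94 (h = -81*(-1/94) = 81/94 ≈ 0.86170)
(M(11)*62)*h = (11*62)*(81/94) = 682*(81/94) = 27621/47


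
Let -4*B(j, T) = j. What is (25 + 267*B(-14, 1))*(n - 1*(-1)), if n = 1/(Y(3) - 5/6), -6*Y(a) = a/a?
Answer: 0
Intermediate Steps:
Y(a) = -⅙ (Y(a) = -a/(6*a) = -⅙*1 = -⅙)
B(j, T) = -j/4
n = -1 (n = 1/(-⅙ - 5/6) = 1/(-⅙ - 5*⅙) = 1/(-⅙ - ⅚) = 1/(-1) = -1)
(25 + 267*B(-14, 1))*(n - 1*(-1)) = (25 + 267*(-¼*(-14)))*(-1 - 1*(-1)) = (25 + 267*(7/2))*(-1 + 1) = (25 + 1869/2)*0 = (1919/2)*0 = 0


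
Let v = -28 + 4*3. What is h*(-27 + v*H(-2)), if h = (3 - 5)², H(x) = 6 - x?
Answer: -620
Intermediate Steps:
v = -16 (v = -28 + 12 = -16)
h = 4 (h = (-2)² = 4)
h*(-27 + v*H(-2)) = 4*(-27 - 16*(6 - 1*(-2))) = 4*(-27 - 16*(6 + 2)) = 4*(-27 - 16*8) = 4*(-27 - 128) = 4*(-155) = -620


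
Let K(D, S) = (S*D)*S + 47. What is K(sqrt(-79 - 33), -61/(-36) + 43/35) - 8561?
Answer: -8514 + 13564489*I*sqrt(7)/396900 ≈ -8514.0 + 90.421*I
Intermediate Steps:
K(D, S) = 47 + D*S**2 (K(D, S) = (D*S)*S + 47 = D*S**2 + 47 = 47 + D*S**2)
K(sqrt(-79 - 33), -61/(-36) + 43/35) - 8561 = (47 + sqrt(-79 - 33)*(-61/(-36) + 43/35)**2) - 8561 = (47 + sqrt(-112)*(-61*(-1/36) + 43*(1/35))**2) - 8561 = (47 + (4*I*sqrt(7))*(61/36 + 43/35)**2) - 8561 = (47 + (4*I*sqrt(7))*(3683/1260)**2) - 8561 = (47 + (4*I*sqrt(7))*(13564489/1587600)) - 8561 = (47 + 13564489*I*sqrt(7)/396900) - 8561 = -8514 + 13564489*I*sqrt(7)/396900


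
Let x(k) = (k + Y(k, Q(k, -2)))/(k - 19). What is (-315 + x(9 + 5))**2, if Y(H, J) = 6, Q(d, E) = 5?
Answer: 101761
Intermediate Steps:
x(k) = (6 + k)/(-19 + k) (x(k) = (k + 6)/(k - 19) = (6 + k)/(-19 + k))
(-315 + x(9 + 5))**2 = (-315 + (6 + (9 + 5))/(-19 + (9 + 5)))**2 = (-315 + (6 + 14)/(-19 + 14))**2 = (-315 + 20/(-5))**2 = (-315 - 1/5*20)**2 = (-315 - 4)**2 = (-319)**2 = 101761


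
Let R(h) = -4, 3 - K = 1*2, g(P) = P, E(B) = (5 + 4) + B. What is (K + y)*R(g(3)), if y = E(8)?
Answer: -72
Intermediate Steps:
E(B) = 9 + B
K = 1 (K = 3 - 2 = 1)
y = 17 (y = 9 + 8 = 17)
(K + y)*R(g(3)) = (1 + 17)*(-4) = 18*(-4) = -72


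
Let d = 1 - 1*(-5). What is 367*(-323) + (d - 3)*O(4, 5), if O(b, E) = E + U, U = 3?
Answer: -118517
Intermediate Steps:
O(b, E) = 3 + E (O(b, E) = E + 3 = 3 + E)
d = 6 (d = 1 + 5 = 6)
367*(-323) + (d - 3)*O(4, 5) = 367*(-323) + (6 - 3)*(3 + 5) = -118541 + 3*8 = -118541 + 24 = -118517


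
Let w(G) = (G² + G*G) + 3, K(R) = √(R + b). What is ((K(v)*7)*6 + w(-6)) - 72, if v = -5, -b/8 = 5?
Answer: 3 + 126*I*√5 ≈ 3.0 + 281.74*I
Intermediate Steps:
b = -40 (b = -8*5 = -40)
K(R) = √(-40 + R) (K(R) = √(R - 40) = √(-40 + R))
w(G) = 3 + 2*G² (w(G) = (G² + G²) + 3 = 2*G² + 3 = 3 + 2*G²)
((K(v)*7)*6 + w(-6)) - 72 = ((√(-40 - 5)*7)*6 + (3 + 2*(-6)²)) - 72 = ((√(-45)*7)*6 + (3 + 2*36)) - 72 = (((3*I*√5)*7)*6 + (3 + 72)) - 72 = ((21*I*√5)*6 + 75) - 72 = (126*I*√5 + 75) - 72 = (75 + 126*I*√5) - 72 = 3 + 126*I*√5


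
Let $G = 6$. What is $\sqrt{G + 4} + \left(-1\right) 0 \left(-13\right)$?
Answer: $\sqrt{10} \approx 3.1623$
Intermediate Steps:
$\sqrt{G + 4} + \left(-1\right) 0 \left(-13\right) = \sqrt{6 + 4} + \left(-1\right) 0 \left(-13\right) = \sqrt{10} + 0 \left(-13\right) = \sqrt{10} + 0 = \sqrt{10}$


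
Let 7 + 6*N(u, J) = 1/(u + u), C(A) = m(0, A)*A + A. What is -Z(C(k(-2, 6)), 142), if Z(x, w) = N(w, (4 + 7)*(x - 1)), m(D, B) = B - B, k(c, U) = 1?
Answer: 1987/1704 ≈ 1.1661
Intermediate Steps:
m(D, B) = 0
C(A) = A (C(A) = 0*A + A = 0 + A = A)
N(u, J) = -7/6 + 1/(12*u) (N(u, J) = -7/6 + 1/(6*(u + u)) = -7/6 + 1/(6*((2*u))) = -7/6 + (1/(2*u))/6 = -7/6 + 1/(12*u))
Z(x, w) = (1 - 14*w)/(12*w)
-Z(C(k(-2, 6)), 142) = -(1 - 14*142)/(12*142) = -(1 - 1988)/(12*142) = -(-1987)/(12*142) = -1*(-1987/1704) = 1987/1704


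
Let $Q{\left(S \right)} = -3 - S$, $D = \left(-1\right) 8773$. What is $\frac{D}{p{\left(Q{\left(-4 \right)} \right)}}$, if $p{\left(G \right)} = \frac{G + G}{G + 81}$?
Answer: $-359693$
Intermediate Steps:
$D = -8773$
$p{\left(G \right)} = \frac{2 G}{81 + G}$
$\frac{D}{p{\left(Q{\left(-4 \right)} \right)}} = - \frac{8773}{2 \left(-3 - -4\right) \frac{1}{81 - -1}} = - \frac{8773}{2 \left(-3 + 4\right) \frac{1}{81 + \left(-3 + 4\right)}} = - \frac{8773}{2 \cdot 1 \frac{1}{81 + 1}} = - \frac{8773}{2 \cdot 1 \cdot \frac{1}{82}} = - 8773 \frac{1}{\frac{1}{41}} = \left(-8773\right) 41 = -359693$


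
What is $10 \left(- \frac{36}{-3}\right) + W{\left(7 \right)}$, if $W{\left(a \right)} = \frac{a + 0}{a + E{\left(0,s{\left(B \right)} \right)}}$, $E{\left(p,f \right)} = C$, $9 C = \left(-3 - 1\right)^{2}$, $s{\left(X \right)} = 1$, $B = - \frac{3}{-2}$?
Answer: $\frac{9543}{79} \approx 120.8$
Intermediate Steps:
$B = \frac{3}{2}$ ($B = \left(-3\right) \left(- \frac{1}{2}\right) = \frac{3}{2} \approx 1.5$)
$C = \frac{16}{9}$ ($C = \frac{\left(-3 - 1\right)^{2}}{9} = \frac{\left(-4\right)^{2}}{9} = \frac{1}{9} \cdot 16 = \frac{16}{9} \approx 1.7778$)
$E{\left(p,f \right)} = \frac{16}{9}$
$W{\left(a \right)} = \frac{a}{\frac{16}{9} + a}$ ($W{\left(a \right)} = \frac{a + 0}{a + \frac{16}{9}} = \frac{a}{\frac{16}{9} + a}$)
$10 \left(- \frac{36}{-3}\right) + W{\left(7 \right)} = 10 \left(- \frac{36}{-3}\right) + 9 \cdot 7 \frac{1}{16 + 9 \cdot 7} = 10 \left(\left(-36\right) \left(- \frac{1}{3}\right)\right) + 9 \cdot 7 \frac{1}{16 + 63} = 10 \cdot 12 + 9 \cdot 7 \cdot \frac{1}{79} = 120 + 9 \cdot 7 \cdot \frac{1}{79} = 120 + \frac{63}{79} = \frac{9543}{79}$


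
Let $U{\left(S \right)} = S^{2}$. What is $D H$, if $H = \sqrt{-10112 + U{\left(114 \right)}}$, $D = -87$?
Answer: $- 174 \sqrt{721} \approx -4672.1$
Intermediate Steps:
$H = 2 \sqrt{721}$ ($H = \sqrt{-10112 + 114^{2}} = \sqrt{-10112 + 12996} = \sqrt{2884} = 2 \sqrt{721} \approx 53.703$)
$D H = - 87 \cdot 2 \sqrt{721} = - 174 \sqrt{721}$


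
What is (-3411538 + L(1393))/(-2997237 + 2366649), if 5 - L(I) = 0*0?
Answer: 3411533/630588 ≈ 5.4101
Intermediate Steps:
L(I) = 5 (L(I) = 5 - 0*0 = 5 - 1*0 = 5 + 0 = 5)
(-3411538 + L(1393))/(-2997237 + 2366649) = (-3411538 + 5)/(-2997237 + 2366649) = -3411533/(-630588) = -3411533*(-1/630588) = 3411533/630588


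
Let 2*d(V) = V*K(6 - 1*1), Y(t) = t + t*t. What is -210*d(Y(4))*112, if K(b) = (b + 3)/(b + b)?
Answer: -188160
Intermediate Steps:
Y(t) = t + t²
K(b) = (3 + b)/(2*b) (K(b) = (3 + b)/((2*b)) = (3 + b)*(1/(2*b)) = (3 + b)/(2*b))
d(V) = 2*V/5 (d(V) = (V*((3 + (6 - 1*1))/(2*(6 - 1*1))))/2 = (V*((3 + (6 - 1))/(2*(6 - 1))))/2 = (V*((½)*(3 + 5)/5))/2 = (V*((½)*(⅕)*8))/2 = (V*(⅘))/2 = (4*V/5)/2 = 2*V/5)
-210*d(Y(4))*112 = -84*4*(1 + 4)*112 = -84*4*5*112 = -84*20*112 = -210*8*112 = -1680*112 = -188160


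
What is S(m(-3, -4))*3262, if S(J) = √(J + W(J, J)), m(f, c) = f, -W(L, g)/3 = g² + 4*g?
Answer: 3262*√6 ≈ 7990.2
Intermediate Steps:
W(L, g) = -12*g - 3*g² (W(L, g) = -3*(g² + 4*g) = -12*g - 3*g²)
S(J) = √(J - 3*J*(4 + J))
S(m(-3, -4))*3262 = √(-3*(-11 - 3*(-3)))*3262 = √(-3*(-11 + 9))*3262 = √(-3*(-2))*3262 = √6*3262 = 3262*√6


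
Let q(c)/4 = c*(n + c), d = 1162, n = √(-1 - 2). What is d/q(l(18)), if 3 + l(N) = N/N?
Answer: 83/2 + 83*I*√3/4 ≈ 41.5 + 35.94*I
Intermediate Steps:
n = I*√3 (n = √(-3) = I*√3 ≈ 1.732*I)
l(N) = -2 (l(N) = -3 + N/N = -3 + 1 = -2)
q(c) = 4*c*(c + I*√3) (q(c) = 4*(c*(I*√3 + c)) = 4*(c*(c + I*√3)) = 4*c*(c + I*√3))
d/q(l(18)) = 1162/((4*(-2)*(-2 + I*√3))) = 1162/(16 - 8*I*√3)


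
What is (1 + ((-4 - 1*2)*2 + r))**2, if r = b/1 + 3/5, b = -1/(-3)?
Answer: 22801/225 ≈ 101.34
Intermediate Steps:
b = 1/3 (b = -1*(-1/3) = 1/3 ≈ 0.33333)
r = 14/15 (r = (1/3)/1 + 3/5 = (1/3)*1 + 3*(1/5) = 1/3 + 3/5 = 14/15 ≈ 0.93333)
(1 + ((-4 - 1*2)*2 + r))**2 = (1 + ((-4 - 1*2)*2 + 14/15))**2 = (1 + ((-4 - 2)*2 + 14/15))**2 = (1 + (-6*2 + 14/15))**2 = (1 + (-12 + 14/15))**2 = (1 - 166/15)**2 = (-151/15)**2 = 22801/225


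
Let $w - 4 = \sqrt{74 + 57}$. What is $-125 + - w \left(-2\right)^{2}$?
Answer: $-141 - 4 \sqrt{131} \approx -186.78$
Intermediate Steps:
$w = 4 + \sqrt{131}$ ($w = 4 + \sqrt{74 + 57} = 4 + \sqrt{131} \approx 15.446$)
$-125 + - w \left(-2\right)^{2} = -125 + - (4 + \sqrt{131}) \left(-2\right)^{2} = -125 + \left(-4 - \sqrt{131}\right) 4 = -125 - \left(16 + 4 \sqrt{131}\right) = -141 - 4 \sqrt{131}$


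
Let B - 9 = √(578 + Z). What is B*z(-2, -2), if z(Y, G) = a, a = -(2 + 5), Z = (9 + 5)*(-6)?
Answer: -63 - 7*√494 ≈ -218.58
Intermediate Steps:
Z = -84 (Z = 14*(-6) = -84)
a = -7 (a = -1*7 = -7)
z(Y, G) = -7
B = 9 + √494 (B = 9 + √(578 - 84) = 9 + √494 ≈ 31.226)
B*z(-2, -2) = (9 + √494)*(-7) = -63 - 7*√494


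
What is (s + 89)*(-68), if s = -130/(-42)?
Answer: -131512/21 ≈ -6262.5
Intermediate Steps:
s = 65/21 (s = -130*(-1/42) = 65/21 ≈ 3.0952)
(s + 89)*(-68) = (65/21 + 89)*(-68) = (1934/21)*(-68) = -131512/21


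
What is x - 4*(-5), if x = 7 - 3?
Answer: 24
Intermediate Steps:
x = 4
x - 4*(-5) = 4 - 4*(-5) = 4 + 20 = 24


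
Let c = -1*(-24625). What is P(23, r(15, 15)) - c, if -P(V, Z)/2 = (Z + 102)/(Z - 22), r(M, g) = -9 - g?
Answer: -566297/23 ≈ -24622.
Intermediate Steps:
P(V, Z) = -2*(102 + Z)/(-22 + Z) (P(V, Z) = -2*(Z + 102)/(Z - 22) = -2*(102 + Z)/(-22 + Z))
c = 24625
P(23, r(15, 15)) - c = 2*(-102 - (-9 - 1*15))/(-22 + (-9 - 1*15)) - 1*24625 = 2*(-102 - (-9 - 15))/(-22 + (-9 - 15)) - 24625 = 2*(-102 - 1*(-24))/(-22 - 24) - 24625 = 2*(-102 + 24)/(-46) - 24625 = 2*(-1/46)*(-78) - 24625 = 78/23 - 24625 = -566297/23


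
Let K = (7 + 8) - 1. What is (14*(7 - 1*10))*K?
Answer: -588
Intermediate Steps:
K = 14 (K = 15 - 1 = 14)
(14*(7 - 1*10))*K = (14*(7 - 1*10))*14 = (14*(7 - 10))*14 = (14*(-3))*14 = -42*14 = -588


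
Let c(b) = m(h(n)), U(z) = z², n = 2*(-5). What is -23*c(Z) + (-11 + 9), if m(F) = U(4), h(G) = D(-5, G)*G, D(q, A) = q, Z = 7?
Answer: -370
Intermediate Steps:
n = -10
h(G) = -5*G
m(F) = 16 (m(F) = 4² = 16)
c(b) = 16
-23*c(Z) + (-11 + 9) = -23*16 + (-11 + 9) = -368 - 2 = -370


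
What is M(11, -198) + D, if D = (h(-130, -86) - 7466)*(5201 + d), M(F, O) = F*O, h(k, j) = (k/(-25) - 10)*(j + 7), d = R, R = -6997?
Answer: 63628574/5 ≈ 1.2726e+7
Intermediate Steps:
d = -6997
h(k, j) = (-10 - k/25)*(7 + j) (h(k, j) = (k*(-1/25) - 10)*(7 + j) = (-k/25 - 10)*(7 + j) = (-10 - k/25)*(7 + j))
D = 63639464/5 (D = ((-70 - 10*(-86) - 7/25*(-130) - 1/25*(-86)*(-130)) - 7466)*(5201 - 6997) = ((-70 + 860 + 182/5 - 2236/5) - 7466)*(-1796) = (1896/5 - 7466)*(-1796) = -35434/5*(-1796) = 63639464/5 ≈ 1.2728e+7)
M(11, -198) + D = 11*(-198) + 63639464/5 = -2178 + 63639464/5 = 63628574/5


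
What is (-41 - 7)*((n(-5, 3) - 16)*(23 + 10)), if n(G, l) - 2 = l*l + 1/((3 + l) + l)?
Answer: 7744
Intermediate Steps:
n(G, l) = 2 + l² + 1/(3 + 2*l) (n(G, l) = 2 + (l*l + 1/((3 + l) + l)) = 2 + (l² + 1/(3 + 2*l)) = 2 + l² + 1/(3 + 2*l))
(-41 - 7)*((n(-5, 3) - 16)*(23 + 10)) = (-41 - 7)*(((7 + 2*3³ + 3*3² + 4*3)/(3 + 2*3) - 16)*(23 + 10)) = -48*((7 + 2*27 + 3*9 + 12)/(3 + 6) - 16)*33 = -48*((7 + 54 + 27 + 12)/9 - 16)*33 = -48*((⅑)*100 - 16)*33 = -48*(100/9 - 16)*33 = -(-704)*33/3 = -48*(-484/3) = 7744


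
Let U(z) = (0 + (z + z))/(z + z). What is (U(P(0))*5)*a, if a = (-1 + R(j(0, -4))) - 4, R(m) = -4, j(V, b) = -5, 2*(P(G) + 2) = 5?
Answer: -45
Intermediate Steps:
P(G) = 1/2 (P(G) = -2 + (1/2)*5 = -2 + 5/2 = 1/2)
a = -9 (a = (-1 - 4) - 4 = -5 - 4 = -9)
U(z) = 1 (U(z) = (0 + 2*z)/((2*z)) = (2*z)*(1/(2*z)) = 1)
(U(P(0))*5)*a = (1*5)*(-9) = 5*(-9) = -45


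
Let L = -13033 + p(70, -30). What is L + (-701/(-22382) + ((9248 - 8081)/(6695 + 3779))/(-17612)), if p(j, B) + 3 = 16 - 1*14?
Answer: -26907095204174525/2064382372808 ≈ -13034.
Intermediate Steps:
p(j, B) = -1 (p(j, B) = -3 + (16 - 1*14) = -3 + (16 - 14) = -3 + 2 = -1)
L = -13034 (L = -13033 - 1 = -13034)
L + (-701/(-22382) + ((9248 - 8081)/(6695 + 3779))/(-17612)) = -13034 + (-701/(-22382) + ((9248 - 8081)/(6695 + 3779))/(-17612)) = -13034 + (-701*(-1/22382) + (1167/10474)*(-1/17612)) = -13034 + (701/22382 + (1167*(1/10474))*(-1/17612)) = -13034 + (701/22382 + (1167/10474)*(-1/17612)) = -13034 + (701/22382 - 1167/184468088) = -13034 + 64643004947/2064382372808 = -26907095204174525/2064382372808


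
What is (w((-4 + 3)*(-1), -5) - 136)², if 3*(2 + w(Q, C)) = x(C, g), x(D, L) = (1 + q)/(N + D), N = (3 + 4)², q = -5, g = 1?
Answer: 20748025/1089 ≈ 19052.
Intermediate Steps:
N = 49 (N = 7² = 49)
x(D, L) = -4/(49 + D) (x(D, L) = (1 - 5)/(49 + D) = -4/(49 + D))
w(Q, C) = -2 - 4/(3*(49 + C)) (w(Q, C) = -2 + (-4/(49 + C))/3 = -2 - 4/(3*(49 + C)))
(w((-4 + 3)*(-1), -5) - 136)² = (2*(-149 - 3*(-5))/(3*(49 - 5)) - 136)² = ((⅔)*(-149 + 15)/44 - 136)² = ((⅔)*(1/44)*(-134) - 136)² = (-67/33 - 136)² = (-4555/33)² = 20748025/1089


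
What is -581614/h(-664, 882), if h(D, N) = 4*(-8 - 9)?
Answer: 290807/34 ≈ 8553.1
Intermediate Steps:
h(D, N) = -68 (h(D, N) = 4*(-17) = -68)
-581614/h(-664, 882) = -581614/(-68) = -581614*(-1/68) = 290807/34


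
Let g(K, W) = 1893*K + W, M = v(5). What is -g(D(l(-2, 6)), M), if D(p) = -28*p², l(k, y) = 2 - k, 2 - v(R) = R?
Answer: 848067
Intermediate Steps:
v(R) = 2 - R
M = -3 (M = 2 - 1*5 = 2 - 5 = -3)
g(K, W) = W + 1893*K
-g(D(l(-2, 6)), M) = -(-3 + 1893*(-28*(2 - 1*(-2))²)) = -(-3 + 1893*(-28*(2 + 2)²)) = -(-3 + 1893*(-28*4²)) = -(-3 + 1893*(-28*16)) = -(-3 + 1893*(-448)) = -(-3 - 848064) = -1*(-848067) = 848067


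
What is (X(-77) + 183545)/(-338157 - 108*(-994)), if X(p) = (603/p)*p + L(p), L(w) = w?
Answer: -61357/76935 ≈ -0.79752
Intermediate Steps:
X(p) = 603 + p (X(p) = (603/p)*p + p = 603 + p)
(X(-77) + 183545)/(-338157 - 108*(-994)) = ((603 - 77) + 183545)/(-338157 - 108*(-994)) = (526 + 183545)/(-338157 + 107352) = 184071/(-230805) = 184071*(-1/230805) = -61357/76935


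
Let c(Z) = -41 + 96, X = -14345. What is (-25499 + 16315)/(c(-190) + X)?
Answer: 4592/7145 ≈ 0.64269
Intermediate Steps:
c(Z) = 55
(-25499 + 16315)/(c(-190) + X) = (-25499 + 16315)/(55 - 14345) = -9184/(-14290) = -9184*(-1/14290) = 4592/7145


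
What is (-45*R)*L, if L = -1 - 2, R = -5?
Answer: -675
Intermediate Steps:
L = -3
(-45*R)*L = -45*(-5)*(-3) = 225*(-3) = -675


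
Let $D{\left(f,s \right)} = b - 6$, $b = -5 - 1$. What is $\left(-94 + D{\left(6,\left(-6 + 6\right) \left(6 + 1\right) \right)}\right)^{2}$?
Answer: $11236$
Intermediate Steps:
$b = -6$ ($b = -5 - 1 = -6$)
$D{\left(f,s \right)} = -12$ ($D{\left(f,s \right)} = -6 - 6 = -12$)
$\left(-94 + D{\left(6,\left(-6 + 6\right) \left(6 + 1\right) \right)}\right)^{2} = \left(-94 - 12\right)^{2} = \left(-106\right)^{2} = 11236$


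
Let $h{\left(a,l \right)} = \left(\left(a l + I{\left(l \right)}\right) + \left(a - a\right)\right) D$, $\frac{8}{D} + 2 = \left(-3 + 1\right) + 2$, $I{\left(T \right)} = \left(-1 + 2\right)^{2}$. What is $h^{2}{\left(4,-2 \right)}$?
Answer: $784$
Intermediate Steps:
$I{\left(T \right)} = 1$ ($I{\left(T \right)} = 1^{2} = 1$)
$D = -4$ ($D = \frac{8}{-2 + \left(\left(-3 + 1\right) + 2\right)} = \frac{8}{-2 + \left(-2 + 2\right)} = \frac{8}{-2 + 0} = \frac{8}{-2} = 8 \left(- \frac{1}{2}\right) = -4$)
$h{\left(a,l \right)} = -4 - 4 a l$ ($h{\left(a,l \right)} = \left(\left(a l + 1\right) + \left(a - a\right)\right) \left(-4\right) = \left(\left(1 + a l\right) + 0\right) \left(-4\right) = \left(1 + a l\right) \left(-4\right) = -4 - 4 a l$)
$h^{2}{\left(4,-2 \right)} = \left(-4 - 16 \left(-2\right)\right)^{2} = \left(-4 + 32\right)^{2} = 28^{2} = 784$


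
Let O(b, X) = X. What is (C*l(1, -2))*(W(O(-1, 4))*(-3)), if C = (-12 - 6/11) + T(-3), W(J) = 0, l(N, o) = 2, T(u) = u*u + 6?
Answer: 0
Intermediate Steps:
T(u) = 6 + u² (T(u) = u² + 6 = 6 + u²)
C = 27/11 (C = (-12 - 6/11) + (6 + (-3)²) = (-12 - 6*1/11) + (6 + 9) = (-12 - 6/11) + 15 = -138/11 + 15 = 27/11 ≈ 2.4545)
(C*l(1, -2))*(W(O(-1, 4))*(-3)) = ((27/11)*2)*(0*(-3)) = (54/11)*0 = 0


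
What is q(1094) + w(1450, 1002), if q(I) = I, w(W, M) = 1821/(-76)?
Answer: 81323/76 ≈ 1070.0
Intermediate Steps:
w(W, M) = -1821/76 (w(W, M) = 1821*(-1/76) = -1821/76)
q(1094) + w(1450, 1002) = 1094 - 1821/76 = 81323/76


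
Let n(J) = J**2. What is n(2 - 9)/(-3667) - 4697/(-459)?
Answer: 17201408/1683153 ≈ 10.220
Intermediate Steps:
n(2 - 9)/(-3667) - 4697/(-459) = (2 - 9)**2/(-3667) - 4697/(-459) = (-7)**2*(-1/3667) - 4697*(-1/459) = 49*(-1/3667) + 4697/459 = -49/3667 + 4697/459 = 17201408/1683153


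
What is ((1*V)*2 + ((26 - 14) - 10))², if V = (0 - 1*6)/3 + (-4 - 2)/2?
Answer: 64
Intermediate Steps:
V = -5 (V = (0 - 6)*(⅓) - 6*½ = -6*⅓ - 3 = -2 - 3 = -5)
((1*V)*2 + ((26 - 14) - 10))² = ((1*(-5))*2 + ((26 - 14) - 10))² = (-5*2 + (12 - 10))² = (-10 + 2)² = (-8)² = 64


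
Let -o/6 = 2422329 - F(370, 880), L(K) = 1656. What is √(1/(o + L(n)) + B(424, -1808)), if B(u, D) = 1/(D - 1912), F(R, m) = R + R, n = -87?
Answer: I*√605973311996330/1501214060 ≈ 0.016398*I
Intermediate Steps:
F(R, m) = 2*R
o = -14529534 (o = -6*(2422329 - 2*370) = -6*(2422329 - 1*740) = -6*(2422329 - 740) = -6*2421589 = -14529534)
B(u, D) = 1/(-1912 + D)
√(1/(o + L(n)) + B(424, -1808)) = √(1/(-14529534 + 1656) + 1/(-1912 - 1808)) = √(1/(-14527878) + 1/(-3720)) = √(-1/14527878 - 1/3720) = √(-807311/3002428120) = I*√605973311996330/1501214060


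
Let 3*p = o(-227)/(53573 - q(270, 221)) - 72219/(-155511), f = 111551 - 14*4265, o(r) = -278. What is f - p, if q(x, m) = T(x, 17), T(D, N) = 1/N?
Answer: 1223703953333897/23605014690 ≈ 51841.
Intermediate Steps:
q(x, m) = 1/17
f = 51841 (f = 111551 - 1*59710 = 111551 - 59710 = 51841)
p = 3613210393/23605014690 (p = (-278/(53573 - 1*1/17) - 72219/(-155511))/3 = (-278/(53573 - 1/17) - 72219*(-1/155511))/3 = (-278/910740/17 + 24073/51837)/3 = (-278*17/910740 + 24073/51837)/3 = (-2363/455370 + 24073/51837)/3 = (⅓)*(3613210393/7868338230) = 3613210393/23605014690 ≈ 0.15307)
f - p = 51841 - 1*3613210393/23605014690 = 51841 - 3613210393/23605014690 = 1223703953333897/23605014690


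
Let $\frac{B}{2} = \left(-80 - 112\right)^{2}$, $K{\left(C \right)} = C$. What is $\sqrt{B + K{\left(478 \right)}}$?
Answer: $\sqrt{74206} \approx 272.41$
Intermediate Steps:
$B = 73728$ ($B = 2 \left(-80 - 112\right)^{2} = 2 \left(-192\right)^{2} = 2 \cdot 36864 = 73728$)
$\sqrt{B + K{\left(478 \right)}} = \sqrt{73728 + 478} = \sqrt{74206}$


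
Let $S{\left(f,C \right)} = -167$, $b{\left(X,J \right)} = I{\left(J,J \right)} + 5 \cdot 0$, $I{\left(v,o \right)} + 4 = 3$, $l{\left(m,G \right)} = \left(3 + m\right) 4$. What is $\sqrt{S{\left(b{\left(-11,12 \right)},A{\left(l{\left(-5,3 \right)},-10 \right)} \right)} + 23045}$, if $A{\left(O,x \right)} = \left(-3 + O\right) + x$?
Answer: $3 \sqrt{2542} \approx 151.25$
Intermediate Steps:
$l{\left(m,G \right)} = 12 + 4 m$
$A{\left(O,x \right)} = -3 + O + x$
$I{\left(v,o \right)} = -1$ ($I{\left(v,o \right)} = -4 + 3 = -1$)
$b{\left(X,J \right)} = -1$ ($b{\left(X,J \right)} = -1 + 5 \cdot 0 = -1 + 0 = -1$)
$\sqrt{S{\left(b{\left(-11,12 \right)},A{\left(l{\left(-5,3 \right)},-10 \right)} \right)} + 23045} = \sqrt{-167 + 23045} = \sqrt{22878} = 3 \sqrt{2542}$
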